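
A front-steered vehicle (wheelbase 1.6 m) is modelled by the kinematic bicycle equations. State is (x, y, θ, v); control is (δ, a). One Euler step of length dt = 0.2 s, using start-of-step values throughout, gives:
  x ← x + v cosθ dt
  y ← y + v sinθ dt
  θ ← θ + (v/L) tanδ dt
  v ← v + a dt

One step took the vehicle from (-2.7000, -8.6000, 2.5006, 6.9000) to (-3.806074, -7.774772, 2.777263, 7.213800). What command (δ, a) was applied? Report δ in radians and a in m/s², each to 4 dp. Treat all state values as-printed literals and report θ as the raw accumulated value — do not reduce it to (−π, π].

a = (v'−v)/dt = (0.313800)/0.2 = 1.5690
Δθ = θ'−θ = 0.276663;  (v·dt/L) = 6.9000·0.2/1.6 = 0.862500
tan δ = Δθ·L/(v·dt) = 0.320769  →  δ = 0.3104

δ = 0.3104, a = 1.5690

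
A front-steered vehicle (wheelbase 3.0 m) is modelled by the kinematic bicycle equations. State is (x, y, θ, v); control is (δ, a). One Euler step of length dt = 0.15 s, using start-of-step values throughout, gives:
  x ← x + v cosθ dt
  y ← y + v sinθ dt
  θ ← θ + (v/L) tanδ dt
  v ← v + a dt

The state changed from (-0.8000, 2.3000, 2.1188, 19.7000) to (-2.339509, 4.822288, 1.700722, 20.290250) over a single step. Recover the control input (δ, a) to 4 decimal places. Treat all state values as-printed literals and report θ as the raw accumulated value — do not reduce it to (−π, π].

a = (v'−v)/dt = (0.590250)/0.15 = 3.9350
Δθ = θ'−θ = -0.418078;  (v·dt/L) = 19.7000·0.15/3.0 = 0.985000
tan δ = Δθ·L/(v·dt) = -0.424445  →  δ = -0.4014

δ = -0.4014, a = 3.9350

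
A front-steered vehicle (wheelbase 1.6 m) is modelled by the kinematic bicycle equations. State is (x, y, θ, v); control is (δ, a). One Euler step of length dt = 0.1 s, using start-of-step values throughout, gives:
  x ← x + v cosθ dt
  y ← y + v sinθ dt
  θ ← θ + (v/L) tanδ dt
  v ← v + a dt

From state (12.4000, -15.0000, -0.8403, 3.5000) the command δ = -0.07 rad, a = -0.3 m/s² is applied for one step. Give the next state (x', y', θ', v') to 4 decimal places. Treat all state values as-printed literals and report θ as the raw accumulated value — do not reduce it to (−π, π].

(12.6335, -15.2607, -0.8556, 3.4700)

x' = 12.4000 + 3.5000·cos(-0.8403)·0.1 = 12.6335
y' = -15.0000 + 3.5000·sin(-0.8403)·0.1 = -15.2607
θ' = -0.8403 + (3.5000/1.6)·tan(-0.07)·0.1 = -0.8556
v' = 3.5000 − 0.3000·0.1 = 3.4700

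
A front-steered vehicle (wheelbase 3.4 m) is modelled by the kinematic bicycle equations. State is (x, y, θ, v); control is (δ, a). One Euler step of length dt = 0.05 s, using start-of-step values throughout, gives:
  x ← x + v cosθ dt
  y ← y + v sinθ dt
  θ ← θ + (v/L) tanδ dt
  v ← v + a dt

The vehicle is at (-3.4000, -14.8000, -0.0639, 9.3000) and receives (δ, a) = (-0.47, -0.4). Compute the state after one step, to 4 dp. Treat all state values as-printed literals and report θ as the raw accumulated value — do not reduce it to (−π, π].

(-2.9359, -14.8297, -0.1334, 9.2800)

x' = -3.4000 + 9.3000·cos(-0.0639)·0.05 = -2.9359
y' = -14.8000 + 9.3000·sin(-0.0639)·0.05 = -14.8297
θ' = -0.0639 + (9.3000/3.4)·tan(-0.47)·0.05 = -0.1334
v' = 9.3000 − 0.4000·0.05 = 9.2800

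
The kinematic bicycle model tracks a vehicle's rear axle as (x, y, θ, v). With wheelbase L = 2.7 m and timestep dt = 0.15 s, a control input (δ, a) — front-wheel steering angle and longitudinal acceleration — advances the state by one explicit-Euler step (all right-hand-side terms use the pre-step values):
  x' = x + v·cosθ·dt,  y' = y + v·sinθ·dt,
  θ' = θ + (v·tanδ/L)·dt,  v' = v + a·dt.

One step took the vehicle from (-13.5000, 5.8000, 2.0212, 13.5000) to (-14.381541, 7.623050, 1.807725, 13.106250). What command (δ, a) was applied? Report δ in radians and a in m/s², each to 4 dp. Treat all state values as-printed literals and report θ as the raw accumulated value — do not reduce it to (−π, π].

δ = -0.2773, a = -2.6250

a = (v'−v)/dt = (-0.393750)/0.15 = -2.6250
Δθ = θ'−θ = -0.213475;  (v·dt/L) = 13.5000·0.15/2.7 = 0.750000
tan δ = Δθ·L/(v·dt) = -0.284633  →  δ = -0.2773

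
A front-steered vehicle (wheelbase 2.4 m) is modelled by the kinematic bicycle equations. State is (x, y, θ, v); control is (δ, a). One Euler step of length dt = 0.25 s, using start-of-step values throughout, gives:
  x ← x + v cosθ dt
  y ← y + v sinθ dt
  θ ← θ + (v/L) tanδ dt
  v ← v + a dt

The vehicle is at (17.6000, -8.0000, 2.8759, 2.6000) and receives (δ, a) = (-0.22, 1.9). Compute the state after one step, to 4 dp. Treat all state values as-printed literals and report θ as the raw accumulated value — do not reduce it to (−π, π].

(16.9728, -7.8293, 2.8153, 3.0750)

x' = 17.6000 + 2.6000·cos(2.8759)·0.25 = 16.9728
y' = -8.0000 + 2.6000·sin(2.8759)·0.25 = -7.8293
θ' = 2.8759 + (2.6000/2.4)·tan(-0.22)·0.25 = 2.8153
v' = 2.6000 + 1.9000·0.25 = 3.0750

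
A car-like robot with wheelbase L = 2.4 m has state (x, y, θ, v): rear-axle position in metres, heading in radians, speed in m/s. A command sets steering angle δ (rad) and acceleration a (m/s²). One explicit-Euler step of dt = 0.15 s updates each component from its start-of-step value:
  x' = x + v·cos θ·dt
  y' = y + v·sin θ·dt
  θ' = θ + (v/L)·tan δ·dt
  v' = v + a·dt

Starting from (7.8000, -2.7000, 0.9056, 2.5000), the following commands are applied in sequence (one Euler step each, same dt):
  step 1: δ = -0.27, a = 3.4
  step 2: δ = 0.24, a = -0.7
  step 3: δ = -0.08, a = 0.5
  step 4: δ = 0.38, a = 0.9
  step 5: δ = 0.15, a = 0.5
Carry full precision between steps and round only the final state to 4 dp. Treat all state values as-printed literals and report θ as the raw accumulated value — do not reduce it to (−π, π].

after step 1 (δ=-0.27, a=3.4): (8.031455, -2.404952, 0.862357, 3.010000)
after step 2 (δ=0.24, a=-0.7): (8.325223, -2.062092, 0.908394, 2.905000)
after step 3 (δ=-0.08, a=0.5): (8.593215, -1.718496, 0.893838, 2.980000)
after step 4 (δ=0.38, a=0.9): (8.873227, -1.370068, 0.968228, 3.115000)
after step 5 (δ=0.15, a=0.5): (9.138046, -0.985109, 0.997653, 3.190000)

(9.1380, -0.9851, 0.9977, 3.1900)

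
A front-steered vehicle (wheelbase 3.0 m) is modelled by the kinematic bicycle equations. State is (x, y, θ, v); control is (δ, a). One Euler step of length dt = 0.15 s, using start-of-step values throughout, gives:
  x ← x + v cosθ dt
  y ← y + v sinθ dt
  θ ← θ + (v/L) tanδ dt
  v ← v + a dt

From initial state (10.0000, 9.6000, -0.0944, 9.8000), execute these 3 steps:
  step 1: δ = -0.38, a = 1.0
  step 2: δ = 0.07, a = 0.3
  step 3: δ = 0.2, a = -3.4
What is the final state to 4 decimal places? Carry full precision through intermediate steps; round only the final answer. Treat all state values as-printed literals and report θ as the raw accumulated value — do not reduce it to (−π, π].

(14.3443, 8.6560, -0.1539, 9.4850)

after step 1 (δ=-0.38, a=1.0): (11.463455, 9.461438, -0.290112, 9.950000)
after step 2 (δ=0.07, a=0.3): (12.893586, 9.034494, -0.255230, 9.995000)
after step 3 (δ=0.2, a=-3.4): (14.344268, 8.655981, -0.153926, 9.485000)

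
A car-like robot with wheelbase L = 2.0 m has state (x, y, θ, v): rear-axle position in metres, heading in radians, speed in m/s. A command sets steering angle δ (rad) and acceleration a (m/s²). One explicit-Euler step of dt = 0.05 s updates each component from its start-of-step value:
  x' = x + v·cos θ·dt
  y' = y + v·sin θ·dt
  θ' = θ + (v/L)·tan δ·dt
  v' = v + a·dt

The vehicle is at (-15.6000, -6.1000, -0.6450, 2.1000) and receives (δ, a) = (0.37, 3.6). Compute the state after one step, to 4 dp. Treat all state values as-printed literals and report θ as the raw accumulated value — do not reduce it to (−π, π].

x' = -15.6000 + 2.1000·cos(-0.6450)·0.05 = -15.5161
y' = -6.1000 + 2.1000·sin(-0.6450)·0.05 = -6.1631
θ' = -0.6450 + (2.1000/2.0)·tan(0.37)·0.05 = -0.6246
v' = 2.1000 + 3.6000·0.05 = 2.2800

(-15.5161, -6.1631, -0.6246, 2.2800)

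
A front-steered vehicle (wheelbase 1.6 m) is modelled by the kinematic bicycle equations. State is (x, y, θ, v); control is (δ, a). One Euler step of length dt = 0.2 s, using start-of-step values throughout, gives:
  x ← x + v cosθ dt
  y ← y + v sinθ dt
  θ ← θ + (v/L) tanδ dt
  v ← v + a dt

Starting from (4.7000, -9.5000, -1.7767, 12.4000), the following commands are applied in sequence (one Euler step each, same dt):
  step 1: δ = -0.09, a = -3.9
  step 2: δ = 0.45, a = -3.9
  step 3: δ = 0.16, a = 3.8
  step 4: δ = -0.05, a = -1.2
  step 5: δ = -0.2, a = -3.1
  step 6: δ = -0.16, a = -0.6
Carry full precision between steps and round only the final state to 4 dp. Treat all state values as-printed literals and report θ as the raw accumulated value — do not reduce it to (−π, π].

after step 1 (δ=-0.09, a=-3.9): (4.192959, -11.927614, -1.916578, 11.620000)
after step 2 (δ=0.45, a=-3.9): (3.405281, -14.114058, -1.214940, 10.840000)
after step 3 (δ=0.16, a=3.8): (4.160597, -16.146230, -0.996271, 11.600000)
after step 4 (δ=-0.05, a=-1.2): (5.421369, -18.093755, -1.068832, 11.360000)
after step 5 (δ=-0.2, a=-3.1): (6.514539, -20.085479, -1.356680, 10.740000)
after step 6 (δ=-0.16, a=-0.6): (6.970955, -22.184429, -1.573332, 10.620000)

(6.9710, -22.1844, -1.5733, 10.6200)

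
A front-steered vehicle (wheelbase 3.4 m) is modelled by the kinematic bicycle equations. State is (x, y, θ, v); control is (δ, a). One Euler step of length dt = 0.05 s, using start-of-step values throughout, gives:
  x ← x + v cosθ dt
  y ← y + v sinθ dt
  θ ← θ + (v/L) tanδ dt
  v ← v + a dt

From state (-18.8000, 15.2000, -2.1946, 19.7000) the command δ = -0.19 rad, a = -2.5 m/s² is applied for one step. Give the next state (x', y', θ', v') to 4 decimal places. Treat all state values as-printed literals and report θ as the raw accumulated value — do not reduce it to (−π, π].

(-19.3754, 14.4005, -2.2503, 19.5750)

x' = -18.8000 + 19.7000·cos(-2.1946)·0.05 = -19.3754
y' = 15.2000 + 19.7000·sin(-2.1946)·0.05 = 14.4005
θ' = -2.1946 + (19.7000/3.4)·tan(-0.19)·0.05 = -2.2503
v' = 19.7000 − 2.5000·0.05 = 19.5750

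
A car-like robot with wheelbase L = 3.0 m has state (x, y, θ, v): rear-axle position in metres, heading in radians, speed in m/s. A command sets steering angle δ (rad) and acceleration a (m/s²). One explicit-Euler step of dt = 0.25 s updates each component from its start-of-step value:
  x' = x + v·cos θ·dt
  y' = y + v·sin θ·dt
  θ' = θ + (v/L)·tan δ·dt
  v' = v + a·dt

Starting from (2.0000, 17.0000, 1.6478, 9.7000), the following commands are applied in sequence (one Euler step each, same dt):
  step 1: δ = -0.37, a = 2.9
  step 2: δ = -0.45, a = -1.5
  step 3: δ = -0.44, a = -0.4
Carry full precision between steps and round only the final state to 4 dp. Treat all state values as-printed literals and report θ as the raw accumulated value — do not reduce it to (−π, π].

after step 1 (δ=-0.37, a=2.9): (1.813451, 19.417814, 1.334277, 10.425000)
after step 2 (δ=-0.45, a=-1.5): (2.424147, 21.951505, 0.914623, 10.050000)
after step 3 (δ=-0.44, a=-0.4): (3.956996, 23.942241, 0.520344, 9.950000)

(3.9570, 23.9422, 0.5203, 9.9500)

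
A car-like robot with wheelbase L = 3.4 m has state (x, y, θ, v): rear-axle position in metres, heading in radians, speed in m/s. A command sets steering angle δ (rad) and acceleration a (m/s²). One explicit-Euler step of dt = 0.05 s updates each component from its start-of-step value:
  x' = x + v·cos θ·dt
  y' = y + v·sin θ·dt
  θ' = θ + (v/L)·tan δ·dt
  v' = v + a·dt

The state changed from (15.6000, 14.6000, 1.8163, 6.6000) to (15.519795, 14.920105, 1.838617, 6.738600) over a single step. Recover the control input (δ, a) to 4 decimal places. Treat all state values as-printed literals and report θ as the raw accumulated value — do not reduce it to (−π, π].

a = (v'−v)/dt = (0.138600)/0.05 = 2.7720
Δθ = θ'−θ = 0.022317;  (v·dt/L) = 6.6000·0.05/3.4 = 0.097059
tan δ = Δθ·L/(v·dt) = 0.229933  →  δ = 0.2260

δ = 0.2260, a = 2.7720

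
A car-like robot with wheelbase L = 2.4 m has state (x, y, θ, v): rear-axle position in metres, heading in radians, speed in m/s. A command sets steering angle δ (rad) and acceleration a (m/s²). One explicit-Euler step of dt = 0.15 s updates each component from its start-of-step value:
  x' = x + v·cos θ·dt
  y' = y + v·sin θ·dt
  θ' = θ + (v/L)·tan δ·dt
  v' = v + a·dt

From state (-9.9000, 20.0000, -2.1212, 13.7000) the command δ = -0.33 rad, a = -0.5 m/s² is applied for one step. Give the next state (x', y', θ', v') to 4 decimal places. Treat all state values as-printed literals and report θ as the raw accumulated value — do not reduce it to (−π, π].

(-10.9748, 18.2485, -2.4145, 13.6250)

x' = -9.9000 + 13.7000·cos(-2.1212)·0.15 = -10.9748
y' = 20.0000 + 13.7000·sin(-2.1212)·0.15 = 18.2485
θ' = -2.1212 + (13.7000/2.4)·tan(-0.33)·0.15 = -2.4145
v' = 13.7000 − 0.5000·0.15 = 13.6250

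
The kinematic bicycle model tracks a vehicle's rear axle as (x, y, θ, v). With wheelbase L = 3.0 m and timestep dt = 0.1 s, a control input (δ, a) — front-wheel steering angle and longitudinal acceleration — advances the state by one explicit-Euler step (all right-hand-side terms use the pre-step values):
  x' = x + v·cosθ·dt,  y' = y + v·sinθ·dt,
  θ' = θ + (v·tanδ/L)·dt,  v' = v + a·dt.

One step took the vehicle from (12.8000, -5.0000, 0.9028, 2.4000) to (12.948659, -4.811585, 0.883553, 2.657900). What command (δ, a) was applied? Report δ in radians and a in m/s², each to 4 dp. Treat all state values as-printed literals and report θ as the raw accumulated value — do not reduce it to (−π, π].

δ = -0.2361, a = 2.5790

a = (v'−v)/dt = (0.257900)/0.1 = 2.5790
Δθ = θ'−θ = -0.019247;  (v·dt/L) = 2.4000·0.1/3.0 = 0.080000
tan δ = Δθ·L/(v·dt) = -0.240588  →  δ = -0.2361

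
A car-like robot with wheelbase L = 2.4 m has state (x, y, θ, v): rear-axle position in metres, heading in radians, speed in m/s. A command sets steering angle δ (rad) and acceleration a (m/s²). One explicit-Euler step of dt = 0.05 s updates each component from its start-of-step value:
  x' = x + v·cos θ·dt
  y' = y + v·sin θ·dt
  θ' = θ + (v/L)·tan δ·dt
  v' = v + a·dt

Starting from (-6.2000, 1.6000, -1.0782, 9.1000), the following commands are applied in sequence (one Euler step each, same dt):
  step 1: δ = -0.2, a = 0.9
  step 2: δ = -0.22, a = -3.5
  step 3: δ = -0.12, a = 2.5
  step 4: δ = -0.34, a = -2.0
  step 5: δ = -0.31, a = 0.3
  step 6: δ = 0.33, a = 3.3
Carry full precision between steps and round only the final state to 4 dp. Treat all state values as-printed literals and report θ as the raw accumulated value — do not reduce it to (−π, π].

(-5.1733, -0.9054, -1.2445, 9.1750)

after step 1 (δ=-0.2, a=0.9): (-5.984824, 1.199096, -1.116630, 9.145000)
after step 2 (δ=-0.22, a=-3.5): (-5.784222, 0.788199, -1.159235, 8.970000)
after step 3 (δ=-0.12, a=2.5): (-5.604804, 0.377150, -1.181768, 9.095000)
after step 4 (δ=-0.34, a=-2.0): (-5.432322, -0.043621, -1.248794, 8.995000)
after step 5 (δ=-0.31, a=0.3): (-5.289991, -0.470255, -1.308822, 9.010000)
after step 6 (δ=0.33, a=3.3): (-5.173316, -0.905384, -1.244527, 9.175000)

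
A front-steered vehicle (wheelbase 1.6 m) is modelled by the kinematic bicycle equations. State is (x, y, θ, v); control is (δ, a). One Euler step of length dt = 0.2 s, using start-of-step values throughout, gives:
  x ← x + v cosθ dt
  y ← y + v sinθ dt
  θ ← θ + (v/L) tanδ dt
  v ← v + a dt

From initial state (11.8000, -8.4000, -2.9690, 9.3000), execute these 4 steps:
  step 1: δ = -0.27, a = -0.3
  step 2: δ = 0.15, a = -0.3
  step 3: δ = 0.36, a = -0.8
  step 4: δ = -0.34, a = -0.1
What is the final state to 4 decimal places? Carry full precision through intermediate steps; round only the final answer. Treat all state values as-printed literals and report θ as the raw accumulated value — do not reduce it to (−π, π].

(4.6861, -9.2881, -3.0831, 9.0000)

after step 1 (δ=-0.27, a=-0.3): (9.967634, -8.719431, -3.290731, 9.240000)
after step 2 (δ=0.15, a=-0.3): (8.140148, -8.444843, -3.116170, 9.180000)
after step 3 (δ=0.36, a=-0.8): (6.304741, -8.491514, -2.684248, 9.020000)
after step 4 (δ=-0.34, a=-0.1): (4.686142, -9.288101, -3.083086, 9.000000)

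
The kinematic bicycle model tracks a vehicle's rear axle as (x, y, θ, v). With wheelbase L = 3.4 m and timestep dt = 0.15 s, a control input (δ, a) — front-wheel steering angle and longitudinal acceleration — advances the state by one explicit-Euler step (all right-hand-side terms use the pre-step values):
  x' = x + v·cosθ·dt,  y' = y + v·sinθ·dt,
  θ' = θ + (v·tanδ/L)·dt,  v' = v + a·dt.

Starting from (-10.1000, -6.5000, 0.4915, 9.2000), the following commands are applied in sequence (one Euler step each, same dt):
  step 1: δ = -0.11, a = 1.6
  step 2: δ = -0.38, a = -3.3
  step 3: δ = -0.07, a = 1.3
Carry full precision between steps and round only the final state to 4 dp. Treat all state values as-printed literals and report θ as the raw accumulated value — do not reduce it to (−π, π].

(-6.3169, -4.8658, 0.2527, 9.1400)

after step 1 (δ=-0.11, a=1.6): (-8.883356, -5.848711, 0.446672, 9.440000)
after step 2 (δ=-0.38, a=-3.3): (-7.606280, -5.237046, 0.280328, 8.945000)
after step 3 (δ=-0.07, a=1.3): (-6.316906, -4.865823, 0.252659, 9.140000)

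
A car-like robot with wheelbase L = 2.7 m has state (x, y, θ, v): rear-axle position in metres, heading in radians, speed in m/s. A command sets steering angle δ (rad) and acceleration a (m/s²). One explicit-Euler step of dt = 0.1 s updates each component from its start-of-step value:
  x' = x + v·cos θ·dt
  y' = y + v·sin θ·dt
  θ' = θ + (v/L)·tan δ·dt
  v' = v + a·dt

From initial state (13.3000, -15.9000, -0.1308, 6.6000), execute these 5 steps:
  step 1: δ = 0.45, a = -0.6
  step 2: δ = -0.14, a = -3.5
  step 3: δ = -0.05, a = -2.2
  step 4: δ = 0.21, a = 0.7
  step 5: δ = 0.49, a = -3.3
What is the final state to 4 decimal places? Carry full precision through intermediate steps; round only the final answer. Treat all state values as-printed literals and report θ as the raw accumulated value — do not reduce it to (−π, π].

after step 1 (δ=0.45, a=-0.6): (13.954362, -15.986082, -0.012720, 6.540000)
after step 2 (δ=-0.14, a=-3.5): (14.608309, -15.994401, -0.046854, 6.190000)
after step 3 (δ=-0.05, a=-2.2): (15.226630, -16.023393, -0.058327, 5.970000)
after step 4 (δ=0.21, a=0.7): (15.822615, -16.058194, -0.011199, 6.040000)
after step 5 (δ=0.49, a=-3.3): (16.426577, -16.064958, 0.108122, 5.710000)

(16.4266, -16.0650, 0.1081, 5.7100)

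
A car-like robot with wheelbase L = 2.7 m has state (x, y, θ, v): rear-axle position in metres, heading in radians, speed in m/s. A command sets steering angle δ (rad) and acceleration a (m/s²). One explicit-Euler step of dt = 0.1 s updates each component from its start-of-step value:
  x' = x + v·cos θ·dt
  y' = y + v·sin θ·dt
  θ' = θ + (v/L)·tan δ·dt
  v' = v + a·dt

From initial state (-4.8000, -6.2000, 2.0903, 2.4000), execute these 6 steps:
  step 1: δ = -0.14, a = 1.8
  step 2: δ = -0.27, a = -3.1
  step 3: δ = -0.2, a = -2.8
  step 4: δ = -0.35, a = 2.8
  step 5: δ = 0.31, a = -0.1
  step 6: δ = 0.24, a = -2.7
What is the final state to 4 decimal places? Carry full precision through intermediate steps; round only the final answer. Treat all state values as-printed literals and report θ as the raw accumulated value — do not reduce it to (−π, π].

after step 1 (δ=-0.14, a=1.8): (-4.919148, -5.991664, 2.077774, 2.580000)
after step 2 (δ=-0.27, a=-3.1): (-5.044416, -5.766116, 2.051328, 2.270000)
after step 3 (δ=-0.2, a=-2.8): (-5.149347, -5.564824, 2.034285, 1.990000)
after step 4 (δ=-0.35, a=2.8): (-5.238315, -5.386819, 2.007381, 2.270000)
after step 5 (δ=0.31, a=-0.1): (-5.334301, -5.181112, 2.034312, 2.260000)
after step 6 (δ=0.24, a=-2.7): (-5.435345, -4.978958, 2.054796, 1.990000)

(-5.4353, -4.9790, 2.0548, 1.9900)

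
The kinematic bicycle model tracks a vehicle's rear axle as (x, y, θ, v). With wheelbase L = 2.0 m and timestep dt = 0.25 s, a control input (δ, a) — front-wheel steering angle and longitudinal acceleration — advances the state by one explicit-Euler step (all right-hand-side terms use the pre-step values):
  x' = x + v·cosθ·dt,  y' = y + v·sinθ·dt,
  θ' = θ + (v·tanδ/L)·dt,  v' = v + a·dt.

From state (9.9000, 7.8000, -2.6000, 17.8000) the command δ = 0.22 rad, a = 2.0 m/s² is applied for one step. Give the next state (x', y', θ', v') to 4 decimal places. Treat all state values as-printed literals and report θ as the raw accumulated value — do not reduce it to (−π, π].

(6.0868, 5.5060, -2.1024, 18.3000)

x' = 9.9000 + 17.8000·cos(-2.6000)·0.25 = 6.0868
y' = 7.8000 + 17.8000·sin(-2.6000)·0.25 = 5.5060
θ' = -2.6000 + (17.8000/2.0)·tan(0.22)·0.25 = -2.1024
v' = 17.8000 + 2.0000·0.25 = 18.3000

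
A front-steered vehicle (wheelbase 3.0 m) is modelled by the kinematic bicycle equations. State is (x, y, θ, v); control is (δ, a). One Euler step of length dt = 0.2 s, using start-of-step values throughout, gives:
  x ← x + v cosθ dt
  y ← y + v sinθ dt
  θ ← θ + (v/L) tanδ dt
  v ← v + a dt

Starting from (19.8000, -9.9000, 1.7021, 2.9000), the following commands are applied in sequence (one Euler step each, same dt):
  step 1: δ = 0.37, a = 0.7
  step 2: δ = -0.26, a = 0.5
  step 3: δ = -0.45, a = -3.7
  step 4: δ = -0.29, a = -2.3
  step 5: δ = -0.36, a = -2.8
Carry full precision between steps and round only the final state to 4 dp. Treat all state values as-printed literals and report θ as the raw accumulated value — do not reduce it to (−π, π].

(19.4782, -7.2418, 1.5256, 1.3800)

after step 1 (δ=0.37, a=0.7): (19.724063, -9.324993, 1.777087, 3.040000)
after step 2 (δ=-0.26, a=0.5): (19.599526, -8.729884, 1.723173, 3.140000)
after step 3 (δ=-0.45, a=-3.7): (19.504203, -8.109160, 1.622054, 2.400000)
after step 4 (δ=-0.29, a=-2.3): (19.479610, -7.629791, 1.574308, 1.940000)
after step 5 (δ=-0.36, a=-2.8): (19.478248, -7.241793, 1.525626, 1.380000)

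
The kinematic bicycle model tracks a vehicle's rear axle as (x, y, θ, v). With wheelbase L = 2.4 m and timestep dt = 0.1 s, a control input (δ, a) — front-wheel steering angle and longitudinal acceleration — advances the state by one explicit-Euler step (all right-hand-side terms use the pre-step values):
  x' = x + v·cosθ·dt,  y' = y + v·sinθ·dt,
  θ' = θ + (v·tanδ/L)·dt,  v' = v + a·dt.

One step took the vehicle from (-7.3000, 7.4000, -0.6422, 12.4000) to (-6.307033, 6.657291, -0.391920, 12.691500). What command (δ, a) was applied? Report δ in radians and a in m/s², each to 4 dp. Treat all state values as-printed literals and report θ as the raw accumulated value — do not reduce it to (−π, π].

δ = 0.4511, a = 2.9150

a = (v'−v)/dt = (0.291500)/0.1 = 2.9150
Δθ = θ'−θ = 0.250280;  (v·dt/L) = 12.4000·0.1/2.4 = 0.516667
tan δ = Δθ·L/(v·dt) = 0.484413  →  δ = 0.4511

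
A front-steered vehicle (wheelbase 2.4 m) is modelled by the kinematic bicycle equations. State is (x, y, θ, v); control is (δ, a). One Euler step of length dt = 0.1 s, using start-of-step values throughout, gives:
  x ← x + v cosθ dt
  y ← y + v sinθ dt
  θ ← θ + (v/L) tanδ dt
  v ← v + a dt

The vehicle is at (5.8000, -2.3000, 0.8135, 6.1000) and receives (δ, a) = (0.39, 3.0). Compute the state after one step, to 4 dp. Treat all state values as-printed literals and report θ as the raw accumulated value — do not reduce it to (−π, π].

x' = 5.8000 + 6.1000·cos(0.8135)·0.1 = 6.2190
y' = -2.3000 + 6.1000·sin(0.8135)·0.1 = -1.8567
θ' = 0.8135 + (6.1000/2.4)·tan(0.39)·0.1 = 0.9180
v' = 6.1000 + 3.0000·0.1 = 6.4000

(6.2190, -1.8567, 0.9180, 6.4000)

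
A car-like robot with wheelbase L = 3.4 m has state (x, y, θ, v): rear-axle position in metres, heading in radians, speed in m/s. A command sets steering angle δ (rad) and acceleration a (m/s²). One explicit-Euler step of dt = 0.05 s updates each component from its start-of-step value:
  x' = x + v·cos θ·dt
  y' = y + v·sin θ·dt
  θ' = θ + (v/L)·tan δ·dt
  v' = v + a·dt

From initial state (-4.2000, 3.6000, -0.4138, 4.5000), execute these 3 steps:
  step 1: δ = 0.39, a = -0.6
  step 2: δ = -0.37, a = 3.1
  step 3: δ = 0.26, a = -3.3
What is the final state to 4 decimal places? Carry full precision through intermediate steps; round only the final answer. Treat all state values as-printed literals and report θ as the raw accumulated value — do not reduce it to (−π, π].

(-3.5751, 3.3326, -0.3940, 4.4600)

after step 1 (δ=0.39, a=-0.6): (-3.993990, 3.509529, -0.386598, 4.470000)
after step 2 (δ=-0.37, a=3.1): (-3.786985, 3.425261, -0.412094, 4.625000)
after step 3 (δ=0.26, a=-3.3): (-3.575094, 3.332639, -0.394001, 4.460000)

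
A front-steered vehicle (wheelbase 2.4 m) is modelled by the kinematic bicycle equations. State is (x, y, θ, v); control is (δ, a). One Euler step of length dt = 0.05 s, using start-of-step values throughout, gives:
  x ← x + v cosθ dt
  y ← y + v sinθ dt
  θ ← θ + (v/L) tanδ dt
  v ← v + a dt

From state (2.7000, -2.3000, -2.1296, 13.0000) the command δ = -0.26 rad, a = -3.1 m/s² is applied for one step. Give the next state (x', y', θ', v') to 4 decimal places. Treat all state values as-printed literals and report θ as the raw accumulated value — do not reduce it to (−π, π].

x' = 2.7000 + 13.0000·cos(-2.1296)·0.05 = 2.3554
y' = -2.3000 + 13.0000·sin(-2.1296)·0.05 = -2.8511
θ' = -2.1296 + (13.0000/2.4)·tan(-0.26)·0.05 = -2.2016
v' = 13.0000 − 3.1000·0.05 = 12.8450

(2.3554, -2.8511, -2.2016, 12.8450)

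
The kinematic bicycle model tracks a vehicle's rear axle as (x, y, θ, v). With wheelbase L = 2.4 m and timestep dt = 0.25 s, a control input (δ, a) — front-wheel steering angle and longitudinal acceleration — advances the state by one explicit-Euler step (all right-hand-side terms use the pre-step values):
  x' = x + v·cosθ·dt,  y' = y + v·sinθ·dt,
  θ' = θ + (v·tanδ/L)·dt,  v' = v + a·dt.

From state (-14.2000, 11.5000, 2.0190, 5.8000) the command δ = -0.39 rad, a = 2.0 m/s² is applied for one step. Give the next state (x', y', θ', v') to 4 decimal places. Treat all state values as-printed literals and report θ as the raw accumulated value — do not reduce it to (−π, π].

x' = -14.2000 + 5.8000·cos(2.0190)·0.25 = -14.8284
y' = 11.5000 + 5.8000·sin(2.0190)·0.25 = 12.8068
θ' = 2.0190 + (5.8000/2.4)·tan(-0.39)·0.25 = 1.7707
v' = 5.8000 + 2.0000·0.25 = 6.3000

(-14.8284, 12.8068, 1.7707, 6.3000)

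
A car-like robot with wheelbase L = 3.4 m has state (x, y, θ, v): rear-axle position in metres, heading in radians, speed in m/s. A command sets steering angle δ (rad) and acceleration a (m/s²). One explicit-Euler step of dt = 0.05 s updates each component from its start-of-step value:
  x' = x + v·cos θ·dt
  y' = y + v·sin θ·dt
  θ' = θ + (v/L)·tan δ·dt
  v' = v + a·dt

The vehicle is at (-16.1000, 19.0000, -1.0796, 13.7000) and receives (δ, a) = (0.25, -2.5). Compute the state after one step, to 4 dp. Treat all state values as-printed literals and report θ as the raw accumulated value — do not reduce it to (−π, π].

x' = -16.1000 + 13.7000·cos(-1.0796)·0.05 = -15.7769
y' = 19.0000 + 13.7000·sin(-1.0796)·0.05 = 18.3960
θ' = -1.0796 + (13.7000/3.4)·tan(0.25)·0.05 = -1.0282
v' = 13.7000 − 2.5000·0.05 = 13.5750

(-15.7769, 18.3960, -1.0282, 13.5750)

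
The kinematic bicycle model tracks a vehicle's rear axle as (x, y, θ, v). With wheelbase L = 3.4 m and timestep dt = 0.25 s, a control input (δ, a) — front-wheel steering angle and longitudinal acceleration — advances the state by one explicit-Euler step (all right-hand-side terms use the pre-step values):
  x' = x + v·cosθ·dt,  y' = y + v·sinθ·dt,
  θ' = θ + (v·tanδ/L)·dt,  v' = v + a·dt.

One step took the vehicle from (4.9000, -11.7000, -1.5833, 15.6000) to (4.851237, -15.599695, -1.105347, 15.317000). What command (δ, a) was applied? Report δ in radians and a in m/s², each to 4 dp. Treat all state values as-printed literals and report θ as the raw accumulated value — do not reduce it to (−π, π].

δ = 0.3948, a = -1.1320

a = (v'−v)/dt = (-0.283000)/0.25 = -1.1320
Δθ = θ'−θ = 0.477953;  (v·dt/L) = 15.6000·0.25/3.4 = 1.147059
tan δ = Δθ·L/(v·dt) = 0.416677  →  δ = 0.3948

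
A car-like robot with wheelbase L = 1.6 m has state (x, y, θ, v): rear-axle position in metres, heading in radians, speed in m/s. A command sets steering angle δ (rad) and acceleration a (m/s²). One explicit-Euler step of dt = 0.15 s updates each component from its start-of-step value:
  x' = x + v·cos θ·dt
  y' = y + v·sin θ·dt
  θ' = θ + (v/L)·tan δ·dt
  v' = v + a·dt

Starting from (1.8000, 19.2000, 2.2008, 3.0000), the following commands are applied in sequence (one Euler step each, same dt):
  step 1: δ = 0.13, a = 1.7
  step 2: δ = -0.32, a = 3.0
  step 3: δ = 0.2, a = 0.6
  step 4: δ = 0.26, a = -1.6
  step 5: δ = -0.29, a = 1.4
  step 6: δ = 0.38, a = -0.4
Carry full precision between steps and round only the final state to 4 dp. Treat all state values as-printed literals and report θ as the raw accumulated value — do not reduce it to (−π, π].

after step 1 (δ=0.13, a=1.7): (1.534884, 19.563611, 2.237570, 3.255000)
after step 2 (δ=-0.32, a=3.0): (1.232923, 19.947289, 2.136444, 3.705000)
after step 3 (δ=0.2, a=0.6): (0.935062, 20.416476, 2.206854, 3.795000)
after step 4 (δ=0.26, a=-1.6): (0.596911, 20.874405, 2.301500, 3.555000)
after step 5 (δ=-0.29, a=1.4): (0.241023, 21.271519, 2.202044, 3.765000)
after step 6 (δ=0.38, a=-0.4): (-0.092266, 21.727437, 2.343025, 3.705000)

(-0.0923, 21.7274, 2.3430, 3.7050)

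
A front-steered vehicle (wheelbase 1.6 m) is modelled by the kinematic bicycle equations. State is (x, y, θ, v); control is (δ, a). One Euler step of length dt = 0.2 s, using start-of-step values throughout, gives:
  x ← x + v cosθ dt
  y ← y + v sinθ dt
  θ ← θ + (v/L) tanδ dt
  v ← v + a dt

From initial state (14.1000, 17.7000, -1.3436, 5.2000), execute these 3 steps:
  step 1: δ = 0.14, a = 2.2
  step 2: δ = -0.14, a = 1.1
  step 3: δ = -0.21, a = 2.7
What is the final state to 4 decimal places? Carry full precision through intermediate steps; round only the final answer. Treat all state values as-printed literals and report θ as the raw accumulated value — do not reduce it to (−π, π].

after step 1 (δ=0.14, a=2.2): (14.334257, 16.686726, -1.252001, 5.640000)
after step 2 (δ=-0.14, a=1.1): (14.687798, 15.615562, -1.351351, 5.860000)
after step 3 (δ=-0.21, a=2.7): (14.942929, 14.471669, -1.507478, 6.400000)

(14.9429, 14.4717, -1.5075, 6.4000)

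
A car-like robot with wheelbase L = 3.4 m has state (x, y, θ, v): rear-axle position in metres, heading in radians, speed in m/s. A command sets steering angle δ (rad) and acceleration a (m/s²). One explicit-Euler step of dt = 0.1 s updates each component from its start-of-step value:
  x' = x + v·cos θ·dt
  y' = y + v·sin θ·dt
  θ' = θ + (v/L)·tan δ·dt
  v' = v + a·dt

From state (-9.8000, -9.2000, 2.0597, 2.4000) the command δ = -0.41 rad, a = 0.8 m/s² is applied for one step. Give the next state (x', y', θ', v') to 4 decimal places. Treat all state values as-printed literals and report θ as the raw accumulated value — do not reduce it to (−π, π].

(-9.9127, -8.9881, 2.0290, 2.4800)

x' = -9.8000 + 2.4000·cos(2.0597)·0.1 = -9.9127
y' = -9.2000 + 2.4000·sin(2.0597)·0.1 = -8.9881
θ' = 2.0597 + (2.4000/3.4)·tan(-0.41)·0.1 = 2.0290
v' = 2.4000 + 0.8000·0.1 = 2.4800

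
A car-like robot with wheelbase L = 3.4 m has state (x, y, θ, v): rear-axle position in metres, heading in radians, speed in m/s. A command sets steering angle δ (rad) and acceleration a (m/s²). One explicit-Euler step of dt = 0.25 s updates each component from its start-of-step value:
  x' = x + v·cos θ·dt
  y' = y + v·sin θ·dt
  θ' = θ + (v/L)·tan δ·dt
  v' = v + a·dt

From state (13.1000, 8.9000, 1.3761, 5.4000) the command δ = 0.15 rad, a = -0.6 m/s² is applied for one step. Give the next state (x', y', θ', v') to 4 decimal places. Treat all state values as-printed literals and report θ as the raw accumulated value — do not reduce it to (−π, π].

x' = 13.1000 + 5.4000·cos(1.3761)·0.25 = 13.3612
y' = 8.9000 + 5.4000·sin(1.3761)·0.25 = 10.2245
θ' = 1.3761 + (5.4000/3.4)·tan(0.15)·0.25 = 1.4361
v' = 5.4000 − 0.6000·0.25 = 5.2500

(13.3612, 10.2245, 1.4361, 5.2500)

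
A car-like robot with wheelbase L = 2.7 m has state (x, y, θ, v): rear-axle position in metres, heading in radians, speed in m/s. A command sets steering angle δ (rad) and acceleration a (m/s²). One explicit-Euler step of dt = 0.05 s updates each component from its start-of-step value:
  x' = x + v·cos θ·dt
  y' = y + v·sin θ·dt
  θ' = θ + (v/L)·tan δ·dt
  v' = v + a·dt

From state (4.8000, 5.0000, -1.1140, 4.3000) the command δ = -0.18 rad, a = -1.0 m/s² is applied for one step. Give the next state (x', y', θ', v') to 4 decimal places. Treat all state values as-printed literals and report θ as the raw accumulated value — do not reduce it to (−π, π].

(4.8948, 4.8070, -1.1285, 4.2500)

x' = 4.8000 + 4.3000·cos(-1.1140)·0.05 = 4.8948
y' = 5.0000 + 4.3000·sin(-1.1140)·0.05 = 4.8070
θ' = -1.1140 + (4.3000/2.7)·tan(-0.18)·0.05 = -1.1285
v' = 4.3000 − 1.0000·0.05 = 4.2500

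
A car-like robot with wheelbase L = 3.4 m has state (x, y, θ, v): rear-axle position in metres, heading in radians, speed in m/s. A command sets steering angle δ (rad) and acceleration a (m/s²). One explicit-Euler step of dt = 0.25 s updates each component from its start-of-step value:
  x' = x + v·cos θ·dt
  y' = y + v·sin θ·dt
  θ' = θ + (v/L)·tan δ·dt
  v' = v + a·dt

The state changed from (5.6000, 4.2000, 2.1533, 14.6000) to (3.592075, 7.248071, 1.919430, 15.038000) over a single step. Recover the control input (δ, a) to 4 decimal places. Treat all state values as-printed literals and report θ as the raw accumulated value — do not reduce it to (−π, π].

δ = -0.2145, a = 1.7520

a = (v'−v)/dt = (0.438000)/0.25 = 1.7520
Δθ = θ'−θ = -0.233870;  (v·dt/L) = 14.6000·0.25/3.4 = 1.073529
tan δ = Δθ·L/(v·dt) = -0.217852  →  δ = -0.2145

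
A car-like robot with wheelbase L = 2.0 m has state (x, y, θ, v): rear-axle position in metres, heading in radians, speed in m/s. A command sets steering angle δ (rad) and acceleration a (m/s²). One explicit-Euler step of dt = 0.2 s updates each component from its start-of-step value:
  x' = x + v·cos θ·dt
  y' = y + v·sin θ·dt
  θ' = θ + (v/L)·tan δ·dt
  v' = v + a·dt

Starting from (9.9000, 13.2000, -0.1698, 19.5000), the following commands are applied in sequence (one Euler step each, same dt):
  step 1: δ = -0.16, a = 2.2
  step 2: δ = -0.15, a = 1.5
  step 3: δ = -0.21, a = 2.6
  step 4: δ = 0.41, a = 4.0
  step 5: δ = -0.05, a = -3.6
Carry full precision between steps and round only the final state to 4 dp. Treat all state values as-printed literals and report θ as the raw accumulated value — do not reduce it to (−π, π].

after step 1 (δ=-0.16, a=2.2): (13.743912, 12.540958, -0.484490, 19.940000)
after step 2 (δ=-0.15, a=1.5): (17.272944, 10.683518, -0.785854, 20.240000)
after step 3 (δ=-0.21, a=2.6): (20.134008, 7.819847, -1.217254, 20.760000)
after step 4 (δ=0.41, a=4.0): (21.571528, 3.924639, -0.314959, 21.560000)
after step 5 (δ=-0.05, a=-3.6): (25.671416, 2.588877, -0.422849, 20.840000)

(25.6714, 2.5889, -0.4228, 20.8400)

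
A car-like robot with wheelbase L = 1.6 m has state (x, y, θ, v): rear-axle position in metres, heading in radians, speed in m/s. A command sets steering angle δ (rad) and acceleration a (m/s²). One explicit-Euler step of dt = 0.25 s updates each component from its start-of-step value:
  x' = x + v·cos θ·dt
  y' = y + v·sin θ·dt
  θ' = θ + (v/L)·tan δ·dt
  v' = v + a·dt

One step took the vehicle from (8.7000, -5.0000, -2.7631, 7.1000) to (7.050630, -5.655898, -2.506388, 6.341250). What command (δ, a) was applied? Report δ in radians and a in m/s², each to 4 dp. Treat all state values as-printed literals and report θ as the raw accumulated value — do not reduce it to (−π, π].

δ = 0.2274, a = -3.0350

a = (v'−v)/dt = (-0.758750)/0.25 = -3.0350
Δθ = θ'−θ = 0.256712;  (v·dt/L) = 7.1000·0.25/1.6 = 1.109375
tan δ = Δθ·L/(v·dt) = 0.231402  →  δ = 0.2274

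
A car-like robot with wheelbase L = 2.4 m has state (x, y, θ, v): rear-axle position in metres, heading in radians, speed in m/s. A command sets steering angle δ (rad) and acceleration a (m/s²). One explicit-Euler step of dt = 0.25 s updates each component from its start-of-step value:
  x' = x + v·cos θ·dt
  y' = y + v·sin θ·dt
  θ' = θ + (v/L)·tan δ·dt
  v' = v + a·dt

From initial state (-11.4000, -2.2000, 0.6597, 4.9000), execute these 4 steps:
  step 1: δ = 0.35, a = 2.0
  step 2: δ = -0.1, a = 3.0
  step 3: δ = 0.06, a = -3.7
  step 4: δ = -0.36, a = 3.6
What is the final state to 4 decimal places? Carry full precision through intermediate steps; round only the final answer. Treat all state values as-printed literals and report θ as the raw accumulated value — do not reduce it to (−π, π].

(-7.5710, 1.6154, 0.6232, 6.1250)

after step 1 (δ=0.35, a=2.0): (-10.432034, -1.449222, 0.846017, 5.400000)
after step 2 (δ=-0.1, a=3.0): (-9.537024, -0.438551, 0.789578, 6.150000)
after step 3 (δ=0.06, a=-3.7): (-8.454401, 0.653161, 0.828062, 5.225000)
after step 4 (δ=-0.36, a=3.6): (-7.570979, 1.615374, 0.623197, 6.125000)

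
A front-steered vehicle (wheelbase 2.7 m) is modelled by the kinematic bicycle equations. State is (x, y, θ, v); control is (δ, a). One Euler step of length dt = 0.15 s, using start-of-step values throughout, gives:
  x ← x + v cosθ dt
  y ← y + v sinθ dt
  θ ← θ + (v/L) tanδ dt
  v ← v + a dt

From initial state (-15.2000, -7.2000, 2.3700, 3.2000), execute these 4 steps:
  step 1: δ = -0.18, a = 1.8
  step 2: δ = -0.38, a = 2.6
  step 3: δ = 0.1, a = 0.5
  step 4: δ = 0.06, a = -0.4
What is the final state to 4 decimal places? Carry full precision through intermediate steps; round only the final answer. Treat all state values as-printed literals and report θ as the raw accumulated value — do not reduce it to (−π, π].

(-16.6591, -5.5968, 2.2953, 3.8750)

after step 1 (δ=-0.18, a=1.8): (-15.544065, -6.865307, 2.337650, 3.470000)
after step 2 (δ=-0.38, a=2.6): (-15.905225, -6.490496, 2.260652, 3.860000)
after step 3 (δ=0.1, a=0.5): (-16.273716, -6.043891, 2.282168, 3.935000)
after step 4 (δ=0.06, a=-0.4): (-16.659075, -5.596796, 2.295301, 3.875000)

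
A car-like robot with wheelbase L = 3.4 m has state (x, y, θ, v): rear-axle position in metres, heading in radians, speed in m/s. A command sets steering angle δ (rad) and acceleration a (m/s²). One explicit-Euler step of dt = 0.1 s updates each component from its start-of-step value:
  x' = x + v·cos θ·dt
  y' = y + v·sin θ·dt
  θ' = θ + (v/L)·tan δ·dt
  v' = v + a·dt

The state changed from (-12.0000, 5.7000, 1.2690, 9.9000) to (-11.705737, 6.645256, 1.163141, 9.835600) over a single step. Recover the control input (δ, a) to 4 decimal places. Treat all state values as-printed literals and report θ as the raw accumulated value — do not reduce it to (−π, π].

a = (v'−v)/dt = (-0.064400)/0.1 = -0.6440
Δθ = θ'−θ = -0.105859;  (v·dt/L) = 9.9000·0.1/3.4 = 0.291176
tan δ = Δθ·L/(v·dt) = -0.363556  →  δ = -0.3487

δ = -0.3487, a = -0.6440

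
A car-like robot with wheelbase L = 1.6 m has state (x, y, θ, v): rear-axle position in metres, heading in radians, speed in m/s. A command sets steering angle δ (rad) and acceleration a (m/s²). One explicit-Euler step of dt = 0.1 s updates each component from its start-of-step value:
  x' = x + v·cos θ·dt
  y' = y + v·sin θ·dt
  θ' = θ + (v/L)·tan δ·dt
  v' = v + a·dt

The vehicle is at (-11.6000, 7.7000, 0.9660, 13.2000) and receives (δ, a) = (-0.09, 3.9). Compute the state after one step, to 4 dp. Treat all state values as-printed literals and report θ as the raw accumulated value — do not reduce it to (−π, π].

(-10.8495, 8.7859, 0.8915, 13.5900)

x' = -11.6000 + 13.2000·cos(0.9660)·0.1 = -10.8495
y' = 7.7000 + 13.2000·sin(0.9660)·0.1 = 8.7859
θ' = 0.9660 + (13.2000/1.6)·tan(-0.09)·0.1 = 0.8915
v' = 13.2000 + 3.9000·0.1 = 13.5900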